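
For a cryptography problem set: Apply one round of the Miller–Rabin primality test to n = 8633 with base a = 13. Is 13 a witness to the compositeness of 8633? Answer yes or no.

yes

n − 1 = 8632 = 2^3 · 1079, so s = 3 and d = 1079.
x_0 = 13^1079 mod 8633 = 3919.
x_0 is neither 1 nor 8632, so continue squaring.
x_1 = 3919^2 mod 8633 = 454.
x_2 = 454^2 mod 8633 = 7557.
Reached i = s−1 = 2 without hitting −1: 13 is a Miller–Rabin witness and 8633 is composite.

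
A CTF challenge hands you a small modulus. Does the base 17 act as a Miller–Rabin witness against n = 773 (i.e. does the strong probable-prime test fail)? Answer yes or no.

no

n − 1 = 772 = 2^2 · 193, so s = 2 and d = 193.
x_0 = 17^193 mod 773 = 1.
x_0 = 1, so 17 is not a witness.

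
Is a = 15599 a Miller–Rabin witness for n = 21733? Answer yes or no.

no

n − 1 = 21732 = 2^2 · 5433, so s = 2 and d = 5433.
Repeated squaring mod 21733: 15599^1 ≡ 15599, 15599^2 ≡ 6133, 15599^4 ≡ 15599, 15599^8 ≡ 6133, 15599^16 ≡ 15599, 15599^32 ≡ 6133, 15599^64 ≡ 15599, 15599^128 ≡ 6133, 15599^256 ≡ 15599, 15599^512 ≡ 6133, 15599^1024 ≡ 15599, 15599^2048 ≡ 6133, 15599^4096 ≡ 15599.
5433 = 4096 + 1024 + 256 + 32 + 16 + 8 + 1, so 15599^5433 ≡ 15599·15599·15599·6133·15599·6133·15599 ≡ 1 (mod 21733).
x_0 = 15599^5433 mod 21733 = 1.
x_0 = 1, so 15599 is not a witness.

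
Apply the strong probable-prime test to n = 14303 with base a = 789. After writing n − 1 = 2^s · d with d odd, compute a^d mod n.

n − 1 = 14302 = 2^1 · 7151, so s = 1 and d = 7151.
By repeated squaring, 789^7151 ≡ 1 (mod 14303).

1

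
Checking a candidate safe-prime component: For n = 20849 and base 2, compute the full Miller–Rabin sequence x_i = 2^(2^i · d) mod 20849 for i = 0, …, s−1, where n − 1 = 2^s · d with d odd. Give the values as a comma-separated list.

n − 1 = 20848 = 2^4 · 1303, so s = 4 and d = 1303.
x_0 = 2^1303 mod 20849 = 8383.
x_1 = 8383^2 mod 20849 = 13559.
x_2 = 13559^2 mod 20849 = 20848.
x_3 = 20848^2 mod 20849 = 1.

8383, 13559, 20848, 1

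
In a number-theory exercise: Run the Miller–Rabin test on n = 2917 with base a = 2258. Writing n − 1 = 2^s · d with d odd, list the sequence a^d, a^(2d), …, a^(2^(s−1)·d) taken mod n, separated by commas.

2863, 2916

n − 1 = 2916 = 2^2 · 729, so s = 2 and d = 729.
x_0 = 2258^729 mod 2917 = 2863.
x_1 = 2863^2 mod 2917 = 2916.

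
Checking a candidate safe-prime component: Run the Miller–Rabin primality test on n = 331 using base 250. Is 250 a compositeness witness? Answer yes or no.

n − 1 = 330 = 2^1 · 165, so s = 1 and d = 165.
x_0 = 250^165 mod 331 = 330.
x_0 = 330 ≡ −1, so 250 is not a witness.

no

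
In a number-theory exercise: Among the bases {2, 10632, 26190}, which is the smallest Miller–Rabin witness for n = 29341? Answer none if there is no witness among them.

none

n − 1 = 29340 = 2^2 · 7335, so s = 2 and d = 7335.
Base 2: x_0 = 2^7335 mod 29341 = 26424. x_0 is neither 1 nor 29340, so continue squaring. x_1 = 26424^2 mod 29341 = 29340. x_1 ≡ −1, so 2 is not a witness.
Base 10632: x_0 = 10632^7335 mod 29341 = 13980. x_0 is neither 1 nor 29340, so continue squaring. x_1 = 13980^2 mod 29341 = 29340. x_1 ≡ −1, so 10632 is not a witness.
Base 26190: x_0 = 26190^7335 mod 29341 = 10847. x_0 is neither 1 nor 29340, so continue squaring. x_1 = 10847^2 mod 29341 = 29340. x_1 ≡ −1, so 26190 is not a witness.
No listed base is a witness for 29341.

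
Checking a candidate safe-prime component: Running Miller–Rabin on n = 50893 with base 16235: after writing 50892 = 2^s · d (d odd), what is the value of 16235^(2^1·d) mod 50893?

n − 1 = 50892 = 2^2 · 12723, so s = 2 and d = 12723.
Repeated squaring mod 50893: 16235^1 ≡ 16235, 16235^2 ≡ 378, 16235^4 ≡ 41098, 16235^8 ≡ 8720, 16235^16 ≡ 4258, 16235^32 ≡ 12656, 16235^64 ≡ 14065, 16235^128 ≡ 3134, 16235^256 ≡ 50500, 16235^512 ≡ 1770, 16235^1024 ≡ 28427, 16235^2048 ≡ 15275, 16235^4096 ≡ 32113, 16235^8192 ≡ 50803.
12723 = 8192 + 4096 + 256 + 128 + 32 + 16 + 2 + 1, so 16235^12723 ≡ 50803·32113·50500·3134·12656·4258·378·16235 ≡ 20421 (mod 50893).
x_0 = 20421.
x_1 = 20421^2 mod 50893 = 50892.

50892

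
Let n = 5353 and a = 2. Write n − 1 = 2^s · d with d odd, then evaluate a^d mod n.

n − 1 = 5352 = 2^3 · 669, so s = 3 and d = 669.
2^669 mod 5353 = 306.

306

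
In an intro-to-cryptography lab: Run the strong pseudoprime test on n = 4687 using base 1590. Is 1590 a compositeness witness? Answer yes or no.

no

n − 1 = 4686 = 2^1 · 2343, so s = 1 and d = 2343.
x_0 = 1590^2343 mod 4687 = 4686.
x_0 = 4686 ≡ −1, so 1590 is not a witness.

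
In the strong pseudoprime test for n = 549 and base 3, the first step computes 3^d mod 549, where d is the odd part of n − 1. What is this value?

540

n − 1 = 548 = 2^2 · 137, so s = 2 and d = 137.
3^137 mod 549 = 540.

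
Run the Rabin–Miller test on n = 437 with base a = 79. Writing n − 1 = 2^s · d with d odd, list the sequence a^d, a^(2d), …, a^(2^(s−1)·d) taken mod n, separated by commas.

421, 256

n − 1 = 436 = 2^2 · 109, so s = 2 and d = 109.
x_0 = 79^109 mod 437 = 421.
x_1 = 421^2 mod 437 = 256.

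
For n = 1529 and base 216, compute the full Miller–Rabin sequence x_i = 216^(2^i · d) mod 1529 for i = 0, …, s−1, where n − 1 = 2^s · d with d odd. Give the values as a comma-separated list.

1085, 1424, 322

n − 1 = 1528 = 2^3 · 191, so s = 3 and d = 191.
x_0 = 216^191 mod 1529 = 1085.
x_1 = 1085^2 mod 1529 = 1424.
x_2 = 1424^2 mod 1529 = 322.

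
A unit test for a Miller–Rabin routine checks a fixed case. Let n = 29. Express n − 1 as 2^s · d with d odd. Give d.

Halving: 28 → 14 → 7; 7 is odd.
So 28 = 2^2 · 7.

7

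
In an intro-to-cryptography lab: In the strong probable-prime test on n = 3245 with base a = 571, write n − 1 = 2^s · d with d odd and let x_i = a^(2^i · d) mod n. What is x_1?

3026

n − 1 = 3244 = 2^2 · 811, so s = 2 and d = 811.
x_0 = 571^811 mod 3245 = 1506.
x_1 = 1506^2 mod 3245 = 3026.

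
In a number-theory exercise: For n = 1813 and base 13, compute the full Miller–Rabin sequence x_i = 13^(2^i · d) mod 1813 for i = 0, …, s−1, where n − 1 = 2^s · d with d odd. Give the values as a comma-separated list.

1392, 1380

n − 1 = 1812 = 2^2 · 453, so s = 2 and d = 453.
x_0 = 13^453 mod 1813 = 1392.
x_1 = 1392^2 mod 1813 = 1380.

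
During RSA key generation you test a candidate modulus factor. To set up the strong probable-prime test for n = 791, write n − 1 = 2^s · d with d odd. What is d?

395

Halving: 790 → 395; 395 is odd.
So 790 = 2^1 · 395.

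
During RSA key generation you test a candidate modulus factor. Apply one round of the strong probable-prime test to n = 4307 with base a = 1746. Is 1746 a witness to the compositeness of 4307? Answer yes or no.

yes

n − 1 = 4306 = 2^1 · 2153, so s = 1 and d = 2153.
Repeated squaring mod 4307: 1746^1 ≡ 1746, 1746^2 ≡ 3467, 1746^4 ≡ 3559, 1746^8 ≡ 3901, 1746^16 ≡ 1170, 1746^32 ≡ 3581, 1746^64 ≡ 1622, 1746^128 ≡ 3614, 1746^256 ≡ 2172, 1746^512 ≡ 1419, 1746^1024 ≡ 2192, 1746^2048 ≡ 2559.
2153 = 2048 + 64 + 32 + 8 + 1, so 1746^2153 ≡ 2559·1622·3581·3901·1746 ≡ 2313 (mod 4307).
x_0 = 1746^2153 mod 4307 = 2313.
x_0 ∉ {1, 4306} and s = 1, so 1746 is a Miller–Rabin witness and 4307 is composite.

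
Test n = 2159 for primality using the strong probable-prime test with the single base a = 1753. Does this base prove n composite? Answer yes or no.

yes

n − 1 = 2158 = 2^1 · 1079, so s = 1 and d = 1079.
Repeated squaring mod 2159: 1753^1 ≡ 1753, 1753^2 ≡ 752, 1753^4 ≡ 2005, 1753^8 ≡ 2126, 1753^16 ≡ 1089, 1753^32 ≡ 630, 1753^64 ≡ 1803, 1753^128 ≡ 1514, 1753^256 ≡ 1497, 1753^512 ≡ 2126, 1753^1024 ≡ 1089.
1079 = 1024 + 32 + 16 + 4 + 2 + 1, so 1753^1079 ≡ 1089·630·1089·2005·752·1753 ≡ 1811 (mod 2159).
x_0 = 1753^1079 mod 2159 = 1811.
x_0 ∉ {1, 2158} and s = 1, so 1753 is a Miller–Rabin witness and 2159 is composite.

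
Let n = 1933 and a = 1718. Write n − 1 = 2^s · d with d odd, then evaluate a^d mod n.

n − 1 = 1932 = 2^2 · 483, so s = 2 and d = 483.
Repeated squaring mod 1933: 1718^1 ≡ 1718, 1718^2 ≡ 1766, 1718^4 ≡ 827, 1718^8 ≡ 1580, 1718^16 ≡ 897, 1718^32 ≡ 481, 1718^64 ≡ 1334, 1718^128 ≡ 1196, 1718^256 ≡ 1929.
483 = 256 + 128 + 64 + 32 + 2 + 1, so 1718^483 ≡ 1929·1196·1334·481·1766·1718 ≡ 1335 (mod 1933).

1335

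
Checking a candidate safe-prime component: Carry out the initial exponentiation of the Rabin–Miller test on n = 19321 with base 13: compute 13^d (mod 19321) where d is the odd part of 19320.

n − 1 = 19320 = 2^3 · 2415, so s = 3 and d = 2415.
13^2415 mod 19321 = 19183.

19183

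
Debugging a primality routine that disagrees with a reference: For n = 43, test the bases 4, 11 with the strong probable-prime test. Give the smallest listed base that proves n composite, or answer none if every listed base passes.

none

n − 1 = 42 = 2^1 · 21, so s = 1 and d = 21.
Base 4: x_0 = 4^21 mod 43 = 1. x_0 = 1, so 4 is not a witness.
Base 11: x_0 = 11^21 mod 43 = 1. x_0 = 1, so 11 is not a witness.
No listed base is a witness for 43.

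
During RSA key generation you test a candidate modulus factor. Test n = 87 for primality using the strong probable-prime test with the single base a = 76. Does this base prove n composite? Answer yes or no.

yes

n − 1 = 86 = 2^1 · 43, so s = 1 and d = 43.
x_0 = 76^43 mod 87 = 40.
x_0 ∉ {1, 86} and s = 1, so 76 is a Miller–Rabin witness and 87 is composite.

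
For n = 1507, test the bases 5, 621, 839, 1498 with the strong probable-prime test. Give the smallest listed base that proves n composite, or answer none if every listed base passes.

n − 1 = 1506 = 2^1 · 753, so s = 1 and d = 753.
Base 5: x_0 = 5^753 mod 1507 = 26. x_0 ∉ {1, 1506} and s = 1, so 5 is a Miller–Rabin witness and 1507 is composite.
Base 621: x_0 = 621^753 mod 1507 = 334. x_0 ∉ {1, 1506} and s = 1, so 621 is a Miller–Rabin witness and 1507 is composite.
Base 839: x_0 = 839^753 mod 1507 = 126. x_0 ∉ {1, 1506} and s = 1, so 839 is a Miller–Rabin witness and 1507 is composite.
Base 1498: x_0 = 1498^753 mod 1507 = 272. x_0 ∉ {1, 1506} and s = 1, so 1498 is a Miller–Rabin witness and 1507 is composite.
The smallest witness among the given bases is 5.

5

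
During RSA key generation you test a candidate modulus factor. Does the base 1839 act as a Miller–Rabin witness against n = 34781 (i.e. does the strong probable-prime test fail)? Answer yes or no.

no

n − 1 = 34780 = 2^2 · 8695, so s = 2 and d = 8695.
x_0 = 1839^8695 mod 34781 = 26190.
x_0 is neither 1 nor 34780, so continue squaring.
x_1 = 26190^2 mod 34781 = 34780.
x_1 ≡ −1, so 1839 is not a witness.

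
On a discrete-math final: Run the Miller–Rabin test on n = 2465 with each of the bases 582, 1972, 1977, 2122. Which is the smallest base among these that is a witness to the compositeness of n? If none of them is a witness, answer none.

1972

n − 1 = 2464 = 2^5 · 77, so s = 5 and d = 77.
Base 582: x_0 = 582^77 mod 2465 = 1177. x_0 is neither 1 nor 2464, so continue squaring. x_1 = 1177^2 mod 2465 = 2464. x_1 ≡ −1, so 582 is not a witness.
Base 1972: x_0 = 1972^77 mod 2465 = 1972. x_0 is neither 1 nor 2464, so continue squaring. x_1 = 1972^2 mod 2465 = 1479. x_2 = 1479^2 mod 2465 = 986. x_3 = 986^2 mod 2465 = 986. x_4 = 986^2 mod 2465 = 986. Reached i = s−1 = 4 without hitting −1: 1972 is a Miller–Rabin witness and 2465 is composite.
Base 1977: x_0 = 1977^77 mod 2465 = 1652. x_0 is neither 1 nor 2464, so continue squaring. x_1 = 1652^2 mod 2465 = 349. x_2 = 349^2 mod 2465 = 1016. x_3 = 1016^2 mod 2465 = 1886. x_4 = 1886^2 mod 2465 = 1. x_4 = 1 but x_3 ≠ ±1, a nontrivial square root of 1 — 1977 is a witness and 2465 is composite.
Base 2122: x_0 = 2122^77 mod 2465 = 2232. x_0 is neither 1 nor 2464, so continue squaring. x_1 = 2232^2 mod 2465 = 59. x_2 = 59^2 mod 2465 = 1016. x_3 = 1016^2 mod 2465 = 1886. x_4 = 1886^2 mod 2465 = 1. x_4 = 1 but x_3 ≠ ±1, a nontrivial square root of 1 — 2122 is a witness and 2465 is composite.
The smallest witness among the given bases is 1972.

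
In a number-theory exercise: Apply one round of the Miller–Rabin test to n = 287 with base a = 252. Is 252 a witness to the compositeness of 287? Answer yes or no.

n − 1 = 286 = 2^1 · 143, so s = 1 and d = 143.
x_0 = 252^143 mod 287 = 112.
x_0 ∉ {1, 286} and s = 1, so 252 is a Miller–Rabin witness and 287 is composite.

yes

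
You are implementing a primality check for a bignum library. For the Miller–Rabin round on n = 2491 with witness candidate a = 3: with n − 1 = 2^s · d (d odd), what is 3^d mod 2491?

n − 1 = 2490 = 2^1 · 1245, so s = 1 and d = 1245.
3^1245 mod 2491 = 638.

638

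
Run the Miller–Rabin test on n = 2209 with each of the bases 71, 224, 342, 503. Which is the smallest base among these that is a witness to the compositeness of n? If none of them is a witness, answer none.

224

n − 1 = 2208 = 2^5 · 69, so s = 5 and d = 69.
Base 71: x_0 = 71^69 mod 2209 = 1. x_0 = 1, so 71 is not a witness.
Base 224: x_0 = 224^69 mod 2209 = 753. x_0 is neither 1 nor 2208, so continue squaring. x_1 = 753^2 mod 2209 = 1505. x_2 = 1505^2 mod 2209 = 800. x_3 = 800^2 mod 2209 = 1599. x_4 = 1599^2 mod 2209 = 988. Reached i = s−1 = 4 without hitting −1: 224 is a Miller–Rabin witness and 2209 is composite.
Base 342: x_0 = 342^69 mod 2209 = 939. x_0 is neither 1 nor 2208, so continue squaring. x_1 = 939^2 mod 2209 = 330. x_2 = 330^2 mod 2209 = 659. x_3 = 659^2 mod 2209 = 1317. x_4 = 1317^2 mod 2209 = 424. Reached i = s−1 = 4 without hitting −1: 342 is a Miller–Rabin witness and 2209 is composite.
Base 503: x_0 = 503^69 mod 2209 = 1738. x_0 is neither 1 nor 2208, so continue squaring. x_1 = 1738^2 mod 2209 = 941. x_2 = 941^2 mod 2209 = 1881. x_3 = 1881^2 mod 2209 = 1552. x_4 = 1552^2 mod 2209 = 894. Reached i = s−1 = 4 without hitting −1: 503 is a Miller–Rabin witness and 2209 is composite.
The smallest witness among the given bases is 224.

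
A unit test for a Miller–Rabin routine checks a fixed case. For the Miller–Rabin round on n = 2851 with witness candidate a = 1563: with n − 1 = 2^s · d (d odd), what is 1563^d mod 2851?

n − 1 = 2850 = 2^1 · 1425, so s = 1 and d = 1425.
1563^1425 mod 2851 = 2850.

2850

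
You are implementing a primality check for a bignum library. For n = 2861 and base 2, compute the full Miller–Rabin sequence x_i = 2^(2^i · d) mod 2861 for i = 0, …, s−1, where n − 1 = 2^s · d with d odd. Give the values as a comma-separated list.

1202, 2860

n − 1 = 2860 = 2^2 · 715, so s = 2 and d = 715.
x_0 = 2^715 mod 2861 = 1202.
x_1 = 1202^2 mod 2861 = 2860.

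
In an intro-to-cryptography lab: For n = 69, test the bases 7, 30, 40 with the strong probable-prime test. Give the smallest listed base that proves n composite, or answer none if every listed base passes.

n − 1 = 68 = 2^2 · 17, so s = 2 and d = 17.
Base 7: x_0 = 7^17 mod 69 = 19. x_0 is neither 1 nor 68, so continue squaring. x_1 = 19^2 mod 69 = 16. Reached i = s−1 = 1 without hitting −1: 7 is a Miller–Rabin witness and 69 is composite.
Base 30: x_0 = 30^17 mod 69 = 42. x_0 is neither 1 nor 68, so continue squaring. x_1 = 42^2 mod 69 = 39. Reached i = s−1 = 1 without hitting −1: 30 is a Miller–Rabin witness and 69 is composite.
Base 40: x_0 = 40^17 mod 69 = 34. x_0 is neither 1 nor 68, so continue squaring. x_1 = 34^2 mod 69 = 52. Reached i = s−1 = 1 without hitting −1: 40 is a Miller–Rabin witness and 69 is composite.
The smallest witness among the given bases is 7.

7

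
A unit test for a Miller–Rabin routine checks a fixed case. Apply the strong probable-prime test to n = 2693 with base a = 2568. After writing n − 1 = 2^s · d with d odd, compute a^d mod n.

n − 1 = 2692 = 2^2 · 673, so s = 2 and d = 673.
2568^673 mod 2693 = 1834.

1834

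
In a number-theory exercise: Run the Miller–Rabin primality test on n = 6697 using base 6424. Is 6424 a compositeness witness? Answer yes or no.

no

n − 1 = 6696 = 2^3 · 837, so s = 3 and d = 837.
Repeated squaring mod 6697: 6424^1 ≡ 6424, 6424^2 ≡ 862, 6424^4 ≡ 6374, 6424^8 ≡ 3874, 6424^16 ≡ 6596, 6424^32 ≡ 3504, 6424^64 ≡ 2415, 6424^128 ≡ 5835, 6424^256 ≡ 6374, 6424^512 ≡ 3874.
837 = 512 + 256 + 64 + 4 + 1, so 6424^837 ≡ 3874·6374·2415·6374·6424 ≡ 524 (mod 6697).
x_0 = 6424^837 mod 6697 = 524.
x_0 is neither 1 nor 6696, so continue squaring.
x_1 = 524^2 mod 6697 = 6696.
x_1 ≡ −1, so 6424 is not a witness.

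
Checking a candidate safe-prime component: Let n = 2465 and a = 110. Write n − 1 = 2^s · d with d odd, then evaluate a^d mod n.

n − 1 = 2464 = 2^5 · 77, so s = 5 and d = 77.
Repeated squaring mod 2465: 110^1 ≡ 110, 110^2 ≡ 2240, 110^4 ≡ 1325, 110^8 ≡ 545, 110^16 ≡ 1225, 110^32 ≡ 1905, 110^64 ≡ 545.
77 = 64 + 8 + 4 + 1, so 110^77 ≡ 545·545·1325·110 ≡ 1335 (mod 2465).

1335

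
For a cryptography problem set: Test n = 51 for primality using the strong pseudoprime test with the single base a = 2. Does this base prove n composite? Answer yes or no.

n − 1 = 50 = 2^1 · 25, so s = 1 and d = 25.
x_0 = 2^25 mod 51 = 2.
x_0 ∉ {1, 50} and s = 1, so 2 is a Miller–Rabin witness and 51 is composite.

yes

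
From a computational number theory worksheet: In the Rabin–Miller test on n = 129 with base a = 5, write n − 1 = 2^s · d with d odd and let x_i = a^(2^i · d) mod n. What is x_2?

109

n − 1 = 128 = 2^7 · 1, so s = 7 and d = 1.
x_0 = 5^1 mod 129 = 5.
x_1 = 5^2 mod 129 = 25.
x_2 = 25^2 mod 129 = 109.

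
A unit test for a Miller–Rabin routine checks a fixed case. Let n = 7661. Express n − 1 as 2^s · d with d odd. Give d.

1915

Halving: 7660 → 3830 → 1915; 1915 is odd.
So 7660 = 2^2 · 1915.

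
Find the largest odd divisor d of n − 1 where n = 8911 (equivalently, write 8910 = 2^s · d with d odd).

4455

Halving: 8910 → 4455; 4455 is odd.
So 8910 = 2^1 · 4455.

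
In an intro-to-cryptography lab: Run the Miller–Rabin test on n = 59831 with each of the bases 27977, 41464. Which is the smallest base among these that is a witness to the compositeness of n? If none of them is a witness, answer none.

27977

n − 1 = 59830 = 2^1 · 29915, so s = 1 and d = 29915.
Base 27977: x_0 = 27977^29915 mod 59831 = 40297. x_0 ∉ {1, 59830} and s = 1, so 27977 is a Miller–Rabin witness and 59831 is composite.
Base 41464: x_0 = 41464^29915 mod 59831 = 42481. x_0 ∉ {1, 59830} and s = 1, so 41464 is a Miller–Rabin witness and 59831 is composite.
The smallest witness among the given bases is 27977.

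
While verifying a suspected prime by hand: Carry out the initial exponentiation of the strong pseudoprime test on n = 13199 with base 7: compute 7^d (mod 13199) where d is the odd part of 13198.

n − 1 = 13198 = 2^1 · 6599, so s = 1 and d = 6599.
7^6599 mod 13199 = 4202.

4202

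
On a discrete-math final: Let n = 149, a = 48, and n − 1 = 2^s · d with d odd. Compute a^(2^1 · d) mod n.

148

n − 1 = 148 = 2^2 · 37, so s = 2 and d = 37.
x_0 = 48^37 mod 149 = 44.
x_1 = 44^2 mod 149 = 148.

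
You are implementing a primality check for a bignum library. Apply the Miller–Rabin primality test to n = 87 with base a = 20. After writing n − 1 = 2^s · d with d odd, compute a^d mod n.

20

n − 1 = 86 = 2^1 · 43, so s = 1 and d = 43.
Repeated squaring mod 87: 20^1 ≡ 20, 20^2 ≡ 52, 20^4 ≡ 7, 20^8 ≡ 49, 20^16 ≡ 52, 20^32 ≡ 7.
43 = 32 + 8 + 2 + 1, so 20^43 ≡ 7·49·52·20 ≡ 20 (mod 87).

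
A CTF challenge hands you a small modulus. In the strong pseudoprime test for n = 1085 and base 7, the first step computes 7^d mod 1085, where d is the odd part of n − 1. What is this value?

658

n − 1 = 1084 = 2^2 · 271, so s = 2 and d = 271.
Repeated squaring mod 1085: 7^1 ≡ 7, 7^2 ≡ 49, 7^4 ≡ 231, 7^8 ≡ 196, 7^16 ≡ 441, 7^32 ≡ 266, 7^64 ≡ 231, 7^128 ≡ 196, 7^256 ≡ 441.
271 = 256 + 8 + 4 + 2 + 1, so 7^271 ≡ 441·196·231·49·7 ≡ 658 (mod 1085).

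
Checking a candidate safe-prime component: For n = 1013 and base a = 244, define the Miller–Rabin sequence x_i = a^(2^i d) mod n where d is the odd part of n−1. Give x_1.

n − 1 = 1012 = 2^2 · 253, so s = 2 and d = 253.
By repeated squaring, 244^253 ≡ 45 (mod 1013).
x_0 = 45.
x_1 = 45^2 mod 1013 = 1012.

1012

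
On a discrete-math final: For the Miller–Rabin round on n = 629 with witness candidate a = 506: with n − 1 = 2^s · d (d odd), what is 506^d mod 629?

132

n − 1 = 628 = 2^2 · 157, so s = 2 and d = 157.
By repeated squaring, 506^157 ≡ 132 (mod 629).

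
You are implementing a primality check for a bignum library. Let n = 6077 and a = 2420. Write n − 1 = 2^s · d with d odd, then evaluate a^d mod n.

4544

n − 1 = 6076 = 2^2 · 1519, so s = 2 and d = 1519.
2420^1519 mod 6077 = 4544.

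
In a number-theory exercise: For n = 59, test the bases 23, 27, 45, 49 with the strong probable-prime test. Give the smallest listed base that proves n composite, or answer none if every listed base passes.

none

n − 1 = 58 = 2^1 · 29, so s = 1 and d = 29.
Base 23: x_0 = 23^29 mod 59 = 58. x_0 = 58 ≡ −1, so 23 is not a witness.
Base 27: x_0 = 27^29 mod 59 = 1. x_0 = 1, so 27 is not a witness.
Base 45: x_0 = 45^29 mod 59 = 1. x_0 = 1, so 45 is not a witness.
Base 49: x_0 = 49^29 mod 59 = 1. x_0 = 1, so 49 is not a witness.
No listed base is a witness for 59.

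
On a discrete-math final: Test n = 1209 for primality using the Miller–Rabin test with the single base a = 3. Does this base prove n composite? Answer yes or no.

yes

n − 1 = 1208 = 2^3 · 151, so s = 3 and d = 151.
x_0 = 3^151 mod 1209 = 3.
x_0 is neither 1 nor 1208, so continue squaring.
x_1 = 3^2 mod 1209 = 9.
x_2 = 9^2 mod 1209 = 81.
Reached i = s−1 = 2 without hitting −1: 3 is a Miller–Rabin witness and 1209 is composite.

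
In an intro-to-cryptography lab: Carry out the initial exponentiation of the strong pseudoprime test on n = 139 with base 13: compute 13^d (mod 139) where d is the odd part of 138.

1

n − 1 = 138 = 2^1 · 69, so s = 1 and d = 69.
13^69 mod 139 = 1.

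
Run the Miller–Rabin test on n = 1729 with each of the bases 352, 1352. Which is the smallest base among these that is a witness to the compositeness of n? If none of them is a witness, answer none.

352

n − 1 = 1728 = 2^6 · 27, so s = 6 and d = 27.
Base 352: x_0 = 352^27 mod 1729 = 911. x_0 is neither 1 nor 1728, so continue squaring. x_1 = 911^2 mod 1729 = 1. x_1 = 1 but x_0 ≠ ±1, a nontrivial square root of 1 — 352 is a witness and 1729 is composite.
Base 1352: x_0 = 1352^27 mod 1729 = 1443. x_0 is neither 1 nor 1728, so continue squaring. x_1 = 1443^2 mod 1729 = 533. x_2 = 533^2 mod 1729 = 533. x_3 = 533^2 mod 1729 = 533. x_4 = 533^2 mod 1729 = 533. x_5 = 533^2 mod 1729 = 533. Reached i = s−1 = 5 without hitting −1: 1352 is a Miller–Rabin witness and 1729 is composite.
The smallest witness among the given bases is 352.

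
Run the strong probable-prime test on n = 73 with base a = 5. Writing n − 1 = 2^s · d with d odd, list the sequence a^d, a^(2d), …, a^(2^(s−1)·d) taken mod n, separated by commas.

10, 27, 72

n − 1 = 72 = 2^3 · 9, so s = 3 and d = 9.
x_0 = 5^9 mod 73 = 10.
x_1 = 10^2 mod 73 = 27.
x_2 = 27^2 mod 73 = 72.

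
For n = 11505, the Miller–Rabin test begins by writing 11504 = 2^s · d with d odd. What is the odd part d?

Halving: 11504 → 5752 → 2876 → 1438 → 719; 719 is odd.
So 11504 = 2^4 · 719.

719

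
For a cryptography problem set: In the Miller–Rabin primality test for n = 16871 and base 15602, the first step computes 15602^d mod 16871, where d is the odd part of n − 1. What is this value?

16870

n − 1 = 16870 = 2^1 · 8435, so s = 1 and d = 8435.
15602^8435 mod 16871 = 16870.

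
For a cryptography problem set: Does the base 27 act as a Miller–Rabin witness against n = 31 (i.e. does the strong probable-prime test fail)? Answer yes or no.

no

n − 1 = 30 = 2^1 · 15, so s = 1 and d = 15.
x_0 = 27^15 mod 31 = 30.
x_0 = 30 ≡ −1, so 27 is not a witness.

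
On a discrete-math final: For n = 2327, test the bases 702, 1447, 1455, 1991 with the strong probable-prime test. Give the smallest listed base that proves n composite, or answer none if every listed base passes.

n − 1 = 2326 = 2^1 · 1163, so s = 1 and d = 1163.
Base 702: x_0 = 702^1163 mod 2327 = 1352. x_0 ∉ {1, 2326} and s = 1, so 702 is a Miller–Rabin witness and 2327 is composite.
Base 1447: x_0 = 1447^1163 mod 2327 = 855. x_0 ∉ {1, 2326} and s = 1, so 1447 is a Miller–Rabin witness and 2327 is composite.
Base 1455: x_0 = 1455^1163 mod 2327 = 870. x_0 ∉ {1, 2326} and s = 1, so 1455 is a Miller–Rabin witness and 2327 is composite.
Base 1991: x_0 = 1991^1163 mod 2327 = 1125. x_0 ∉ {1, 2326} and s = 1, so 1991 is a Miller–Rabin witness and 2327 is composite.
The smallest witness among the given bases is 702.

702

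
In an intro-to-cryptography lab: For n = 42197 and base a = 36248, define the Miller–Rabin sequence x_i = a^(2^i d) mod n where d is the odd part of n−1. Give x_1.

n − 1 = 42196 = 2^2 · 10549, so s = 2 and d = 10549.
Repeated squaring mod 42197: 36248^1 ≡ 36248, 36248^2 ≡ 29515, 36248^4 ≡ 20357, 36248^8 ≡ 32909, 36248^16 ≡ 16276, 36248^32 ≡ 37607, 36248^64 ≡ 11797, 36248^128 ≡ 3503, 36248^256 ≡ 33879, 36248^512 ≡ 28241, 36248^1024 ≡ 30781, 36248^2048 ≡ 20720, 36248^4096 ≡ 6122, 36248^8192 ≡ 7948.
10549 = 8192 + 2048 + 256 + 32 + 16 + 4 + 1, so 36248^10549 ≡ 7948·20720·33879·37607·16276·20357·36248 ≡ 1 (mod 42197).
x_0 = 1.
x_1 = 1^2 mod 42197 = 1.

1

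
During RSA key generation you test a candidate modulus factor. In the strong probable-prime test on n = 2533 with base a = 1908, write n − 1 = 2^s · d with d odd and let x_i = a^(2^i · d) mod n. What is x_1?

186

n − 1 = 2532 = 2^2 · 633, so s = 2 and d = 633.
x_0 = 1908^633 mod 2533 = 1959.
x_1 = 1959^2 mod 2533 = 186.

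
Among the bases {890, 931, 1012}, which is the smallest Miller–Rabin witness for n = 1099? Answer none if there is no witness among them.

n − 1 = 1098 = 2^1 · 549, so s = 1 and d = 549.
Base 890: x_0 = 890^549 mod 1099 = 64. x_0 ∉ {1, 1098} and s = 1, so 890 is a Miller–Rabin witness and 1099 is composite.
Base 931: x_0 = 931^549 mod 1099 = 553. x_0 ∉ {1, 1098} and s = 1, so 931 is a Miller–Rabin witness and 1099 is composite.
Base 1012: x_0 = 1012^549 mod 1099 = 673. x_0 ∉ {1, 1098} and s = 1, so 1012 is a Miller–Rabin witness and 1099 is composite.
The smallest witness among the given bases is 890.

890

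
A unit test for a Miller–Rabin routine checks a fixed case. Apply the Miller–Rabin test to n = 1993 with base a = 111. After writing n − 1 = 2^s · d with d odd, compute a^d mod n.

n − 1 = 1992 = 2^3 · 249, so s = 3 and d = 249.
111^249 mod 1993 = 546.

546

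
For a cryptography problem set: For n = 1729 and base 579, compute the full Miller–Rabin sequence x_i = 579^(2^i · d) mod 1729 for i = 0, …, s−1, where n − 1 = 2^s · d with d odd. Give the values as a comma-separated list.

n − 1 = 1728 = 2^6 · 27, so s = 6 and d = 27.
x_0 = 579^27 mod 1729 = 1084.
x_1 = 1084^2 mod 1729 = 1065.
x_2 = 1065^2 mod 1729 = 1.
x_3 = 1^2 mod 1729 = 1.
x_4 = 1^2 mod 1729 = 1.
x_5 = 1^2 mod 1729 = 1.

1084, 1065, 1, 1, 1, 1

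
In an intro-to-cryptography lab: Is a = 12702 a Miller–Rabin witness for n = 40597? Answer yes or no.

n − 1 = 40596 = 2^2 · 10149, so s = 2 and d = 10149.
x_0 = 12702^10149 mod 40597 = 1.
x_0 = 1, so 12702 is not a witness.

no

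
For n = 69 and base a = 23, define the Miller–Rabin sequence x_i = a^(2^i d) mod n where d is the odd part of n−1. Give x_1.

n − 1 = 68 = 2^2 · 17, so s = 2 and d = 17.
x_0 = 23^17 mod 69 = 23.
x_1 = 23^2 mod 69 = 46.

46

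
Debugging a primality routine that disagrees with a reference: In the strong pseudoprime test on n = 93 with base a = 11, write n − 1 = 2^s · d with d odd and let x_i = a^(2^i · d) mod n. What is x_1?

n − 1 = 92 = 2^2 · 23, so s = 2 and d = 23.
Repeated squaring mod 93: 11^1 ≡ 11, 11^2 ≡ 28, 11^4 ≡ 40, 11^8 ≡ 19, 11^16 ≡ 82.
23 = 16 + 4 + 2 + 1, so 11^23 ≡ 82·40·28·11 ≡ 74 (mod 93).
x_0 = 74.
x_1 = 74^2 mod 93 = 82.

82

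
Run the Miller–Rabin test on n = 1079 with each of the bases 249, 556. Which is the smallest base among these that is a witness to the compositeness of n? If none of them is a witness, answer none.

249

n − 1 = 1078 = 2^1 · 539, so s = 1 and d = 539.
Base 249: x_0 = 249^539 mod 1079 = 332. x_0 ∉ {1, 1078} and s = 1, so 249 is a Miller–Rabin witness and 1079 is composite.
Base 556: x_0 = 556^539 mod 1079 = 472. x_0 ∉ {1, 1078} and s = 1, so 556 is a Miller–Rabin witness and 1079 is composite.
The smallest witness among the given bases is 249.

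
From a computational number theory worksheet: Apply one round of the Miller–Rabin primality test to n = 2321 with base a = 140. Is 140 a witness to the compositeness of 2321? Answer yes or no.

n − 1 = 2320 = 2^4 · 145, so s = 4 and d = 145.
x_0 = 140^145 mod 2321 = 2320.
x_0 = 2320 ≡ −1, so 140 is not a witness.

no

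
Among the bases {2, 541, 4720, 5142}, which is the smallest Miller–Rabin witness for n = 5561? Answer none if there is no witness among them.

n − 1 = 5560 = 2^3 · 695, so s = 3 and d = 695.
Base 2: x_0 = 2^695 mod 5561 = 1805. x_0 is neither 1 nor 5560, so continue squaring. x_1 = 1805^2 mod 5561 = 4840. x_2 = 4840^2 mod 5561 = 2668. Reached i = s−1 = 2 without hitting −1: 2 is a Miller–Rabin witness and 5561 is composite.
Base 541: x_0 = 541^695 mod 5561 = 2923. x_0 is neither 1 nor 5560, so continue squaring. x_1 = 2923^2 mod 5561 = 2233. x_2 = 2233^2 mod 5561 = 3633. Reached i = s−1 = 2 without hitting −1: 541 is a Miller–Rabin witness and 5561 is composite.
Base 4720: x_0 = 4720^695 mod 5561 = 2182. x_0 is neither 1 nor 5560, so continue squaring. x_1 = 2182^2 mod 5561 = 908. x_2 = 908^2 mod 5561 = 1436. Reached i = s−1 = 2 without hitting −1: 4720 is a Miller–Rabin witness and 5561 is composite.
Base 5142: x_0 = 5142^695 mod 5561 = 3128. x_0 is neither 1 nor 5560, so continue squaring. x_1 = 3128^2 mod 5561 = 2585. x_2 = 2585^2 mod 5561 = 3464. Reached i = s−1 = 2 without hitting −1: 5142 is a Miller–Rabin witness and 5561 is composite.
The smallest witness among the given bases is 2.

2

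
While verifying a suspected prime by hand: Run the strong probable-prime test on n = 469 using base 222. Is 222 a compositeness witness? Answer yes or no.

yes

n − 1 = 468 = 2^2 · 117, so s = 2 and d = 117.
x_0 = 222^117 mod 469 = 223.
x_0 is neither 1 nor 468, so continue squaring.
x_1 = 223^2 mod 469 = 15.
Reached i = s−1 = 1 without hitting −1: 222 is a Miller–Rabin witness and 469 is composite.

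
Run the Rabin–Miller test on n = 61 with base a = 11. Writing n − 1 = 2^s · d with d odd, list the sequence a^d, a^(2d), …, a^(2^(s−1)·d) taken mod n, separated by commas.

n − 1 = 60 = 2^2 · 15, so s = 2 and d = 15.
x_0 = 11^15 mod 61 = 50.
x_1 = 50^2 mod 61 = 60.

50, 60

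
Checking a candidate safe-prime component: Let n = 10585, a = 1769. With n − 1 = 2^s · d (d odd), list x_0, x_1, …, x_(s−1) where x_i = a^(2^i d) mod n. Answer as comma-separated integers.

1044, 10266, 6496

n − 1 = 10584 = 2^3 · 1323, so s = 3 and d = 1323.
x_0 = 1769^1323 mod 10585 = 1044.
x_1 = 1044^2 mod 10585 = 10266.
x_2 = 10266^2 mod 10585 = 6496.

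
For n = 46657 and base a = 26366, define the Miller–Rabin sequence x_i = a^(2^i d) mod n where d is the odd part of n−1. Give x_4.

1

n − 1 = 46656 = 2^6 · 729, so s = 6 and d = 729.
x_0 = 26366^729 mod 46657 = 41631.
x_1 = 41631^2 mod 46657 = 19239.
x_2 = 19239^2 mod 46657 = 9140.
x_3 = 9140^2 mod 46657 = 23570.
x_4 = 23570^2 mod 46657 = 1.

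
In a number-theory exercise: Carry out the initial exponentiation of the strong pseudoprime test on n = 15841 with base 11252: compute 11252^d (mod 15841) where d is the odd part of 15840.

n − 1 = 15840 = 2^5 · 495, so s = 5 and d = 495.
11252^495 mod 15841 = 5424.

5424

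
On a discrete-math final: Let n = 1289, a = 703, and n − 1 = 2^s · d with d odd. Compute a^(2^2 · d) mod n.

n − 1 = 1288 = 2^3 · 161, so s = 3 and d = 161.
x_0 = 703^161 mod 1289 = 497.
x_1 = 497^2 mod 1289 = 810.
x_2 = 810^2 mod 1289 = 1288.

1288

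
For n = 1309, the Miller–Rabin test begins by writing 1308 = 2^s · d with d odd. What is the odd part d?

Halving: 1308 → 654 → 327; 327 is odd.
So 1308 = 2^2 · 327.

327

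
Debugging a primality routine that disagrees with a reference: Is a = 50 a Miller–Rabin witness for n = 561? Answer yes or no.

no

n − 1 = 560 = 2^4 · 35, so s = 4 and d = 35.
Repeated squaring mod 561: 50^1 ≡ 50, 50^2 ≡ 256, 50^4 ≡ 460, 50^8 ≡ 103, 50^16 ≡ 511, 50^32 ≡ 256.
35 = 32 + 2 + 1, so 50^35 ≡ 256·256·50 ≡ 560 (mod 561).
x_0 = 50^35 mod 561 = 560.
x_0 = 560 ≡ −1, so 50 is not a witness.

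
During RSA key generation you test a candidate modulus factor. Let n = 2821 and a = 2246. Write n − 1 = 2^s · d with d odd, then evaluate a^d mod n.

n − 1 = 2820 = 2^2 · 705, so s = 2 and d = 705.
By repeated squaring, 2246^705 ≡ 2729 (mod 2821).

2729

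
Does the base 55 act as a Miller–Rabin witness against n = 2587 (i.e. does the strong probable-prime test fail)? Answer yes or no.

n − 1 = 2586 = 2^1 · 1293, so s = 1 and d = 1293.
x_0 = 55^1293 mod 2587 = 2068.
x_0 ∉ {1, 2586} and s = 1, so 55 is a Miller–Rabin witness and 2587 is composite.

yes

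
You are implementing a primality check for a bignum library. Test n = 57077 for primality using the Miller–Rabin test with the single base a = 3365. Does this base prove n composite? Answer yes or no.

no

n − 1 = 57076 = 2^2 · 14269, so s = 2 and d = 14269.
x_0 = 3365^14269 mod 57077 = 17455.
x_0 is neither 1 nor 57076, so continue squaring.
x_1 = 17455^2 mod 57077 = 57076.
x_1 ≡ −1, so 3365 is not a witness.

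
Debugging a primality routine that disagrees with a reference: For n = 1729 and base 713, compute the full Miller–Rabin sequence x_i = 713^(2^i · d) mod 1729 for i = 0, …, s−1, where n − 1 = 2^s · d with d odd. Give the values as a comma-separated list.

265, 1065, 1, 1, 1, 1

n − 1 = 1728 = 2^6 · 27, so s = 6 and d = 27.
x_0 = 713^27 mod 1729 = 265.
x_1 = 265^2 mod 1729 = 1065.
x_2 = 1065^2 mod 1729 = 1.
x_3 = 1^2 mod 1729 = 1.
x_4 = 1^2 mod 1729 = 1.
x_5 = 1^2 mod 1729 = 1.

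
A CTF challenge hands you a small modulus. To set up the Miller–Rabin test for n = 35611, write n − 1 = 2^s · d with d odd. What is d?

17805

Halving: 35610 → 17805; 17805 is odd.
So 35610 = 2^1 · 17805.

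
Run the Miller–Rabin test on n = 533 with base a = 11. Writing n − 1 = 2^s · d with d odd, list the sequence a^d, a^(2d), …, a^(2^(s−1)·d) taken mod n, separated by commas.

n − 1 = 532 = 2^2 · 133, so s = 2 and d = 133.
x_0 = 11^133 mod 533 = 89.
x_1 = 89^2 mod 533 = 459.

89, 459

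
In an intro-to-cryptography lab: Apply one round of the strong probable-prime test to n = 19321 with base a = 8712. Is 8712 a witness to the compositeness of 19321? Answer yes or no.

n − 1 = 19320 = 2^3 · 2415, so s = 3 and d = 2415.
Repeated squaring mod 19321: 8712^1 ≡ 8712, 8712^2 ≡ 6056, 8712^4 ≡ 3878, 8712^8 ≡ 7146, 8712^16 ≡ 19234, 8712^32 ≡ 7569, 8712^64 ≡ 2996, 8712^128 ≡ 11072, 8712^256 ≡ 16760, 8712^512 ≡ 8902, 8712^1024 ≡ 10183, 8712^2048 ≡ 17003.
2415 = 2048 + 256 + 64 + 32 + 8 + 4 + 2 + 1, so 8712^2415 ≡ 17003·16760·2996·7569·7146·3878·6056·8712 ≡ 555 (mod 19321).
x_0 = 8712^2415 mod 19321 = 555.
x_0 is neither 1 nor 19320, so continue squaring.
x_1 = 555^2 mod 19321 = 18210.
x_2 = 18210^2 mod 19321 = 17098.
Reached i = s−1 = 2 without hitting −1: 8712 is a Miller–Rabin witness and 19321 is composite.

yes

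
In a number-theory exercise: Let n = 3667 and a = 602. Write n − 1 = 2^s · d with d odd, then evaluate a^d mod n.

1091

n − 1 = 3666 = 2^1 · 1833, so s = 1 and d = 1833.
Repeated squaring mod 3667: 602^1 ≡ 602, 602^2 ≡ 3038, 602^4 ≡ 3272, 602^8 ≡ 2011, 602^16 ≡ 3087, 602^32 ≡ 2703, 602^64 ≡ 1545, 602^128 ≡ 3475, 602^256 ≡ 194, 602^512 ≡ 966, 602^1024 ≡ 1738.
1833 = 1024 + 512 + 256 + 32 + 8 + 1, so 602^1833 ≡ 1738·966·194·2703·2011·602 ≡ 1091 (mod 3667).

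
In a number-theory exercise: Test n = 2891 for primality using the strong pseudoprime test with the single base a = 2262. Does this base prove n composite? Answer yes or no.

yes

n − 1 = 2890 = 2^1 · 1445, so s = 1 and d = 1445.
Repeated squaring mod 2891: 2262^1 ≡ 2262, 2262^2 ≡ 2465, 2262^4 ≡ 2234, 2262^8 ≡ 890, 2262^16 ≡ 2857, 2262^32 ≡ 1156, 2262^64 ≡ 694, 2262^128 ≡ 1730, 2262^256 ≡ 715, 2262^512 ≡ 2409, 2262^1024 ≡ 1044.
1445 = 1024 + 256 + 128 + 32 + 4 + 1, so 2262^1445 ≡ 1044·715·1730·1156·2234·2262 ≡ 1541 (mod 2891).
x_0 = 2262^1445 mod 2891 = 1541.
x_0 ∉ {1, 2890} and s = 1, so 2262 is a Miller–Rabin witness and 2891 is composite.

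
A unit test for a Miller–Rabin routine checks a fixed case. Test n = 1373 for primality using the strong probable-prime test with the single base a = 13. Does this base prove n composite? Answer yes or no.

no

n − 1 = 1372 = 2^2 · 343, so s = 2 and d = 343.
Repeated squaring mod 1373: 13^1 ≡ 13, 13^2 ≡ 169, 13^4 ≡ 1101, 13^8 ≡ 1215, 13^16 ≡ 250, 13^32 ≡ 715, 13^64 ≡ 469, 13^128 ≡ 281, 13^256 ≡ 700.
343 = 256 + 64 + 16 + 4 + 2 + 1, so 13^343 ≡ 700·469·250·1101·169·13 ≡ 668 (mod 1373).
x_0 = 13^343 mod 1373 = 668.
x_0 is neither 1 nor 1372, so continue squaring.
x_1 = 668^2 mod 1373 = 1372.
x_1 ≡ −1, so 13 is not a witness.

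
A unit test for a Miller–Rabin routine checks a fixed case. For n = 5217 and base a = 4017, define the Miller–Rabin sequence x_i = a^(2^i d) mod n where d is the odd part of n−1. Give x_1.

2217

n − 1 = 5216 = 2^5 · 163, so s = 5 and d = 163.
Repeated squaring mod 5217: 4017^1 ≡ 4017, 4017^2 ≡ 108, 4017^4 ≡ 1230, 4017^8 ≡ 5187, 4017^16 ≡ 900, 4017^32 ≡ 1365, 4017^64 ≡ 756, 4017^128 ≡ 2883.
163 = 128 + 32 + 2 + 1, so 4017^163 ≡ 2883·1365·108·4017 ≡ 1020 (mod 5217).
x_0 = 1020.
x_1 = 1020^2 mod 5217 = 2217.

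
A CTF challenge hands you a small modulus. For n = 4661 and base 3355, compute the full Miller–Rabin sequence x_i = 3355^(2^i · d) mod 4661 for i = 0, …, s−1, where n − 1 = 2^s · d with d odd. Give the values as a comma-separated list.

1924, 942

n − 1 = 4660 = 2^2 · 1165, so s = 2 and d = 1165.
x_0 = 3355^1165 mod 4661 = 1924.
x_1 = 1924^2 mod 4661 = 942.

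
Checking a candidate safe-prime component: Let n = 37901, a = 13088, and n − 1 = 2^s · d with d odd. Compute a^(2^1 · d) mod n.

17181

n − 1 = 37900 = 2^2 · 9475, so s = 2 and d = 9475.
Repeated squaring mod 37901: 13088^1 ≡ 13088, 13088^2 ≡ 21125, 13088^4 ≡ 19251, 13088^8 ≡ 5023, 13088^16 ≡ 26364, 13088^32 ≡ 31958, 13088^64 ≡ 33418, 13088^128 ≡ 9759, 13088^256 ≡ 30769, 13088^512 ≡ 2282, 13088^1024 ≡ 15087, 13088^2048 ≡ 22064, 13088^4096 ≡ 19652, 13088^8192 ≡ 27815.
9475 = 8192 + 1024 + 256 + 2 + 1, so 13088^9475 ≡ 27815·15087·30769·21125·13088 ≡ 11444 (mod 37901).
x_0 = 11444.
x_1 = 11444^2 mod 37901 = 17181.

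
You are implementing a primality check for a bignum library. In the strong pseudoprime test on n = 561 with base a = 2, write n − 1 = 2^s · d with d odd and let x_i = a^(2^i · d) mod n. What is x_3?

n − 1 = 560 = 2^4 · 35, so s = 4 and d = 35.
By repeated squaring, 2^35 ≡ 263 (mod 561).
x_0 = 263.
x_1 = 263^2 mod 561 = 166.
x_2 = 166^2 mod 561 = 67.
x_3 = 67^2 mod 561 = 1.

1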